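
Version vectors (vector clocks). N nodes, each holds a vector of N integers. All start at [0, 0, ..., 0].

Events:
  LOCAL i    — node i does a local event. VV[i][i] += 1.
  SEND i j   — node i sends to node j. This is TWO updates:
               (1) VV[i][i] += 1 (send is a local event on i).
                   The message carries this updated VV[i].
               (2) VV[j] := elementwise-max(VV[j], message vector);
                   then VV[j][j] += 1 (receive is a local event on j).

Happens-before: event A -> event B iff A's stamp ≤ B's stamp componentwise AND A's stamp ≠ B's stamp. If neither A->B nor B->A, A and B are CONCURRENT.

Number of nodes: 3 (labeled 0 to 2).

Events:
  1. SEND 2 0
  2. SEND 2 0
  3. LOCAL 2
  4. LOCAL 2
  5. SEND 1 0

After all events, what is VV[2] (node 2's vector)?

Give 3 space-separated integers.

Answer: 0 0 4

Derivation:
Initial: VV[0]=[0, 0, 0]
Initial: VV[1]=[0, 0, 0]
Initial: VV[2]=[0, 0, 0]
Event 1: SEND 2->0: VV[2][2]++ -> VV[2]=[0, 0, 1], msg_vec=[0, 0, 1]; VV[0]=max(VV[0],msg_vec) then VV[0][0]++ -> VV[0]=[1, 0, 1]
Event 2: SEND 2->0: VV[2][2]++ -> VV[2]=[0, 0, 2], msg_vec=[0, 0, 2]; VV[0]=max(VV[0],msg_vec) then VV[0][0]++ -> VV[0]=[2, 0, 2]
Event 3: LOCAL 2: VV[2][2]++ -> VV[2]=[0, 0, 3]
Event 4: LOCAL 2: VV[2][2]++ -> VV[2]=[0, 0, 4]
Event 5: SEND 1->0: VV[1][1]++ -> VV[1]=[0, 1, 0], msg_vec=[0, 1, 0]; VV[0]=max(VV[0],msg_vec) then VV[0][0]++ -> VV[0]=[3, 1, 2]
Final vectors: VV[0]=[3, 1, 2]; VV[1]=[0, 1, 0]; VV[2]=[0, 0, 4]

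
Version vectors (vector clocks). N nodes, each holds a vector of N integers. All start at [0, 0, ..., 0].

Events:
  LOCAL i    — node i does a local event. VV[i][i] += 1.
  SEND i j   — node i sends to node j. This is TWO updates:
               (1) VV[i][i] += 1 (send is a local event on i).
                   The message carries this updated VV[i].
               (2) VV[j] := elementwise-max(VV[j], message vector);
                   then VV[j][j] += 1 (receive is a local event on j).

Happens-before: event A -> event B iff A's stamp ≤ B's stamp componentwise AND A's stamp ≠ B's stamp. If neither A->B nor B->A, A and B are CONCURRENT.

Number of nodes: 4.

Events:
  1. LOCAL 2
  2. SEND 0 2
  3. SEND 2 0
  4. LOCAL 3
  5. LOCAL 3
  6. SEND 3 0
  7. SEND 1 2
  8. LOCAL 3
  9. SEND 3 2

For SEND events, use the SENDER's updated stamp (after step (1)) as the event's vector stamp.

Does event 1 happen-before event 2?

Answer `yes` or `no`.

Answer: no

Derivation:
Initial: VV[0]=[0, 0, 0, 0]
Initial: VV[1]=[0, 0, 0, 0]
Initial: VV[2]=[0, 0, 0, 0]
Initial: VV[3]=[0, 0, 0, 0]
Event 1: LOCAL 2: VV[2][2]++ -> VV[2]=[0, 0, 1, 0]
Event 2: SEND 0->2: VV[0][0]++ -> VV[0]=[1, 0, 0, 0], msg_vec=[1, 0, 0, 0]; VV[2]=max(VV[2],msg_vec) then VV[2][2]++ -> VV[2]=[1, 0, 2, 0]
Event 3: SEND 2->0: VV[2][2]++ -> VV[2]=[1, 0, 3, 0], msg_vec=[1, 0, 3, 0]; VV[0]=max(VV[0],msg_vec) then VV[0][0]++ -> VV[0]=[2, 0, 3, 0]
Event 4: LOCAL 3: VV[3][3]++ -> VV[3]=[0, 0, 0, 1]
Event 5: LOCAL 3: VV[3][3]++ -> VV[3]=[0, 0, 0, 2]
Event 6: SEND 3->0: VV[3][3]++ -> VV[3]=[0, 0, 0, 3], msg_vec=[0, 0, 0, 3]; VV[0]=max(VV[0],msg_vec) then VV[0][0]++ -> VV[0]=[3, 0, 3, 3]
Event 7: SEND 1->2: VV[1][1]++ -> VV[1]=[0, 1, 0, 0], msg_vec=[0, 1, 0, 0]; VV[2]=max(VV[2],msg_vec) then VV[2][2]++ -> VV[2]=[1, 1, 4, 0]
Event 8: LOCAL 3: VV[3][3]++ -> VV[3]=[0, 0, 0, 4]
Event 9: SEND 3->2: VV[3][3]++ -> VV[3]=[0, 0, 0, 5], msg_vec=[0, 0, 0, 5]; VV[2]=max(VV[2],msg_vec) then VV[2][2]++ -> VV[2]=[1, 1, 5, 5]
Event 1 stamp: [0, 0, 1, 0]
Event 2 stamp: [1, 0, 0, 0]
[0, 0, 1, 0] <= [1, 0, 0, 0]? False. Equal? False. Happens-before: False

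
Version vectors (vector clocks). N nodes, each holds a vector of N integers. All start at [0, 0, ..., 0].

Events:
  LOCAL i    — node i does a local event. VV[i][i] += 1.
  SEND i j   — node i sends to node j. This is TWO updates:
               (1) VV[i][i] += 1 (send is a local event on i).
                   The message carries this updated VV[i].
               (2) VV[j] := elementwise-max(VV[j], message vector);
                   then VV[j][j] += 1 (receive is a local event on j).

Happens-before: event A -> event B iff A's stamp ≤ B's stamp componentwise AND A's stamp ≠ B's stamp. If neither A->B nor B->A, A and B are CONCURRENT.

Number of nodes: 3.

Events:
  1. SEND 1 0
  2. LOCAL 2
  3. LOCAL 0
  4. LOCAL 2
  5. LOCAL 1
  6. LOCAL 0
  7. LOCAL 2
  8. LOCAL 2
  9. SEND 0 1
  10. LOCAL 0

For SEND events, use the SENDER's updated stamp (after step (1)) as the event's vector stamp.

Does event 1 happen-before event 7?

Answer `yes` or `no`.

Answer: no

Derivation:
Initial: VV[0]=[0, 0, 0]
Initial: VV[1]=[0, 0, 0]
Initial: VV[2]=[0, 0, 0]
Event 1: SEND 1->0: VV[1][1]++ -> VV[1]=[0, 1, 0], msg_vec=[0, 1, 0]; VV[0]=max(VV[0],msg_vec) then VV[0][0]++ -> VV[0]=[1, 1, 0]
Event 2: LOCAL 2: VV[2][2]++ -> VV[2]=[0, 0, 1]
Event 3: LOCAL 0: VV[0][0]++ -> VV[0]=[2, 1, 0]
Event 4: LOCAL 2: VV[2][2]++ -> VV[2]=[0, 0, 2]
Event 5: LOCAL 1: VV[1][1]++ -> VV[1]=[0, 2, 0]
Event 6: LOCAL 0: VV[0][0]++ -> VV[0]=[3, 1, 0]
Event 7: LOCAL 2: VV[2][2]++ -> VV[2]=[0, 0, 3]
Event 8: LOCAL 2: VV[2][2]++ -> VV[2]=[0, 0, 4]
Event 9: SEND 0->1: VV[0][0]++ -> VV[0]=[4, 1, 0], msg_vec=[4, 1, 0]; VV[1]=max(VV[1],msg_vec) then VV[1][1]++ -> VV[1]=[4, 3, 0]
Event 10: LOCAL 0: VV[0][0]++ -> VV[0]=[5, 1, 0]
Event 1 stamp: [0, 1, 0]
Event 7 stamp: [0, 0, 3]
[0, 1, 0] <= [0, 0, 3]? False. Equal? False. Happens-before: False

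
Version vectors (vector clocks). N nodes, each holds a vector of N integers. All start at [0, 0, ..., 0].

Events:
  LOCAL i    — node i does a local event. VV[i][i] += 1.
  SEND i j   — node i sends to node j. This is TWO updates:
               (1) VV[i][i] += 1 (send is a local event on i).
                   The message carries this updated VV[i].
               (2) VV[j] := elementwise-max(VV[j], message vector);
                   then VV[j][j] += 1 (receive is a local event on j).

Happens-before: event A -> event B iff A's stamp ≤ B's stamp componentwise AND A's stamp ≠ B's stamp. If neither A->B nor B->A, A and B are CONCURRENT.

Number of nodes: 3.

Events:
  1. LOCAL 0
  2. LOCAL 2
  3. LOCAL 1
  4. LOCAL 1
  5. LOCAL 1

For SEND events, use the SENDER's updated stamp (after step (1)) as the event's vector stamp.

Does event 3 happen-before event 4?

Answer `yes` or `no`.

Answer: yes

Derivation:
Initial: VV[0]=[0, 0, 0]
Initial: VV[1]=[0, 0, 0]
Initial: VV[2]=[0, 0, 0]
Event 1: LOCAL 0: VV[0][0]++ -> VV[0]=[1, 0, 0]
Event 2: LOCAL 2: VV[2][2]++ -> VV[2]=[0, 0, 1]
Event 3: LOCAL 1: VV[1][1]++ -> VV[1]=[0, 1, 0]
Event 4: LOCAL 1: VV[1][1]++ -> VV[1]=[0, 2, 0]
Event 5: LOCAL 1: VV[1][1]++ -> VV[1]=[0, 3, 0]
Event 3 stamp: [0, 1, 0]
Event 4 stamp: [0, 2, 0]
[0, 1, 0] <= [0, 2, 0]? True. Equal? False. Happens-before: True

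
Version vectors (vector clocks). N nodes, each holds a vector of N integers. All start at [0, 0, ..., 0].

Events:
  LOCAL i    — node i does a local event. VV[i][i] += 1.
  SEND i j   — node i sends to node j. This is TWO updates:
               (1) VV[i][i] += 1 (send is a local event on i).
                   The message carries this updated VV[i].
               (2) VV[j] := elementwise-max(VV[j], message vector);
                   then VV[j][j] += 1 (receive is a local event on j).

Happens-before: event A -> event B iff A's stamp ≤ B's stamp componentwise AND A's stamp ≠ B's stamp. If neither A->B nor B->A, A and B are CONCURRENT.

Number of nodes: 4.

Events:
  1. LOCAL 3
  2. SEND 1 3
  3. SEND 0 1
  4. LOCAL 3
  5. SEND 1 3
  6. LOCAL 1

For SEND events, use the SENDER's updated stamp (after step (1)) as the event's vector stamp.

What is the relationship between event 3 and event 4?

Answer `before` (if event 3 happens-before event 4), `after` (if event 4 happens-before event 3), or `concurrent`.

Initial: VV[0]=[0, 0, 0, 0]
Initial: VV[1]=[0, 0, 0, 0]
Initial: VV[2]=[0, 0, 0, 0]
Initial: VV[3]=[0, 0, 0, 0]
Event 1: LOCAL 3: VV[3][3]++ -> VV[3]=[0, 0, 0, 1]
Event 2: SEND 1->3: VV[1][1]++ -> VV[1]=[0, 1, 0, 0], msg_vec=[0, 1, 0, 0]; VV[3]=max(VV[3],msg_vec) then VV[3][3]++ -> VV[3]=[0, 1, 0, 2]
Event 3: SEND 0->1: VV[0][0]++ -> VV[0]=[1, 0, 0, 0], msg_vec=[1, 0, 0, 0]; VV[1]=max(VV[1],msg_vec) then VV[1][1]++ -> VV[1]=[1, 2, 0, 0]
Event 4: LOCAL 3: VV[3][3]++ -> VV[3]=[0, 1, 0, 3]
Event 5: SEND 1->3: VV[1][1]++ -> VV[1]=[1, 3, 0, 0], msg_vec=[1, 3, 0, 0]; VV[3]=max(VV[3],msg_vec) then VV[3][3]++ -> VV[3]=[1, 3, 0, 4]
Event 6: LOCAL 1: VV[1][1]++ -> VV[1]=[1, 4, 0, 0]
Event 3 stamp: [1, 0, 0, 0]
Event 4 stamp: [0, 1, 0, 3]
[1, 0, 0, 0] <= [0, 1, 0, 3]? False
[0, 1, 0, 3] <= [1, 0, 0, 0]? False
Relation: concurrent

Answer: concurrent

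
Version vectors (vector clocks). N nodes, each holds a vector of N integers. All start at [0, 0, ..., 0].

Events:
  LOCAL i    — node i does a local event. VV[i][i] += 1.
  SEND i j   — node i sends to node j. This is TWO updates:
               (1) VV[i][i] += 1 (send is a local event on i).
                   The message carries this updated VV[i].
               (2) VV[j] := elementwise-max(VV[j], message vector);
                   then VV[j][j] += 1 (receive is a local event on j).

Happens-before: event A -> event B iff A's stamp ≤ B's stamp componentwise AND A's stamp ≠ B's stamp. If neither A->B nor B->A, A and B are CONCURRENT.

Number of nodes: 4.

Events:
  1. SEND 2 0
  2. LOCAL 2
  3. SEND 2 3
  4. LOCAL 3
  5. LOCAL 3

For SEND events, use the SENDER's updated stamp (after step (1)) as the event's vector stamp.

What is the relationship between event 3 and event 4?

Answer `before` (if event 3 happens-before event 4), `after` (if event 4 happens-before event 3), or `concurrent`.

Initial: VV[0]=[0, 0, 0, 0]
Initial: VV[1]=[0, 0, 0, 0]
Initial: VV[2]=[0, 0, 0, 0]
Initial: VV[3]=[0, 0, 0, 0]
Event 1: SEND 2->0: VV[2][2]++ -> VV[2]=[0, 0, 1, 0], msg_vec=[0, 0, 1, 0]; VV[0]=max(VV[0],msg_vec) then VV[0][0]++ -> VV[0]=[1, 0, 1, 0]
Event 2: LOCAL 2: VV[2][2]++ -> VV[2]=[0, 0, 2, 0]
Event 3: SEND 2->3: VV[2][2]++ -> VV[2]=[0, 0, 3, 0], msg_vec=[0, 0, 3, 0]; VV[3]=max(VV[3],msg_vec) then VV[3][3]++ -> VV[3]=[0, 0, 3, 1]
Event 4: LOCAL 3: VV[3][3]++ -> VV[3]=[0, 0, 3, 2]
Event 5: LOCAL 3: VV[3][3]++ -> VV[3]=[0, 0, 3, 3]
Event 3 stamp: [0, 0, 3, 0]
Event 4 stamp: [0, 0, 3, 2]
[0, 0, 3, 0] <= [0, 0, 3, 2]? True
[0, 0, 3, 2] <= [0, 0, 3, 0]? False
Relation: before

Answer: before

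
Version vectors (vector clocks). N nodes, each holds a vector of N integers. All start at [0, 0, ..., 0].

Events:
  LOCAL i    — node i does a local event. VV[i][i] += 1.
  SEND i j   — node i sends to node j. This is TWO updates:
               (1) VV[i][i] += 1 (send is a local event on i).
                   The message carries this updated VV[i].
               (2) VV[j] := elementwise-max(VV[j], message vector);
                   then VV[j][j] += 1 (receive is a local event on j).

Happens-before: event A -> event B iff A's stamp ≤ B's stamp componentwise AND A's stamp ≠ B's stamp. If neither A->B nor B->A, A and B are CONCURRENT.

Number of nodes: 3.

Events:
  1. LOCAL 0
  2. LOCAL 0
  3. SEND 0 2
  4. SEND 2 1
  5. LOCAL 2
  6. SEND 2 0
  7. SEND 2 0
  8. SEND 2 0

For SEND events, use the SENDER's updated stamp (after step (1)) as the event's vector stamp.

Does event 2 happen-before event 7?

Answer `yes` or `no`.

Initial: VV[0]=[0, 0, 0]
Initial: VV[1]=[0, 0, 0]
Initial: VV[2]=[0, 0, 0]
Event 1: LOCAL 0: VV[0][0]++ -> VV[0]=[1, 0, 0]
Event 2: LOCAL 0: VV[0][0]++ -> VV[0]=[2, 0, 0]
Event 3: SEND 0->2: VV[0][0]++ -> VV[0]=[3, 0, 0], msg_vec=[3, 0, 0]; VV[2]=max(VV[2],msg_vec) then VV[2][2]++ -> VV[2]=[3, 0, 1]
Event 4: SEND 2->1: VV[2][2]++ -> VV[2]=[3, 0, 2], msg_vec=[3, 0, 2]; VV[1]=max(VV[1],msg_vec) then VV[1][1]++ -> VV[1]=[3, 1, 2]
Event 5: LOCAL 2: VV[2][2]++ -> VV[2]=[3, 0, 3]
Event 6: SEND 2->0: VV[2][2]++ -> VV[2]=[3, 0, 4], msg_vec=[3, 0, 4]; VV[0]=max(VV[0],msg_vec) then VV[0][0]++ -> VV[0]=[4, 0, 4]
Event 7: SEND 2->0: VV[2][2]++ -> VV[2]=[3, 0, 5], msg_vec=[3, 0, 5]; VV[0]=max(VV[0],msg_vec) then VV[0][0]++ -> VV[0]=[5, 0, 5]
Event 8: SEND 2->0: VV[2][2]++ -> VV[2]=[3, 0, 6], msg_vec=[3, 0, 6]; VV[0]=max(VV[0],msg_vec) then VV[0][0]++ -> VV[0]=[6, 0, 6]
Event 2 stamp: [2, 0, 0]
Event 7 stamp: [3, 0, 5]
[2, 0, 0] <= [3, 0, 5]? True. Equal? False. Happens-before: True

Answer: yes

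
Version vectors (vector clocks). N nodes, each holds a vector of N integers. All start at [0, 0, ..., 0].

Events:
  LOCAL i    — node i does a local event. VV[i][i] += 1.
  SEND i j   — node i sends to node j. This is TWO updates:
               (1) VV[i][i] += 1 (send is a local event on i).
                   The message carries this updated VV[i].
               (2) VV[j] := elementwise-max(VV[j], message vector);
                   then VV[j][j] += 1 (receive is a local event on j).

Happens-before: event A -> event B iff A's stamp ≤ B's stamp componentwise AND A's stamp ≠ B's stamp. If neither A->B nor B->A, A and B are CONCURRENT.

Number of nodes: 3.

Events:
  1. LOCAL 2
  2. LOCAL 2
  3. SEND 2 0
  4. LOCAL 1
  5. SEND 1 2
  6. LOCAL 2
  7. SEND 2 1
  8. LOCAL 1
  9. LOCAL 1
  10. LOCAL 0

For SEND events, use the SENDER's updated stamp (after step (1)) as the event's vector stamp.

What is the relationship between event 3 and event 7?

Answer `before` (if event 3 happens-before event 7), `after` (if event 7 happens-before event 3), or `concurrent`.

Answer: before

Derivation:
Initial: VV[0]=[0, 0, 0]
Initial: VV[1]=[0, 0, 0]
Initial: VV[2]=[0, 0, 0]
Event 1: LOCAL 2: VV[2][2]++ -> VV[2]=[0, 0, 1]
Event 2: LOCAL 2: VV[2][2]++ -> VV[2]=[0, 0, 2]
Event 3: SEND 2->0: VV[2][2]++ -> VV[2]=[0, 0, 3], msg_vec=[0, 0, 3]; VV[0]=max(VV[0],msg_vec) then VV[0][0]++ -> VV[0]=[1, 0, 3]
Event 4: LOCAL 1: VV[1][1]++ -> VV[1]=[0, 1, 0]
Event 5: SEND 1->2: VV[1][1]++ -> VV[1]=[0, 2, 0], msg_vec=[0, 2, 0]; VV[2]=max(VV[2],msg_vec) then VV[2][2]++ -> VV[2]=[0, 2, 4]
Event 6: LOCAL 2: VV[2][2]++ -> VV[2]=[0, 2, 5]
Event 7: SEND 2->1: VV[2][2]++ -> VV[2]=[0, 2, 6], msg_vec=[0, 2, 6]; VV[1]=max(VV[1],msg_vec) then VV[1][1]++ -> VV[1]=[0, 3, 6]
Event 8: LOCAL 1: VV[1][1]++ -> VV[1]=[0, 4, 6]
Event 9: LOCAL 1: VV[1][1]++ -> VV[1]=[0, 5, 6]
Event 10: LOCAL 0: VV[0][0]++ -> VV[0]=[2, 0, 3]
Event 3 stamp: [0, 0, 3]
Event 7 stamp: [0, 2, 6]
[0, 0, 3] <= [0, 2, 6]? True
[0, 2, 6] <= [0, 0, 3]? False
Relation: before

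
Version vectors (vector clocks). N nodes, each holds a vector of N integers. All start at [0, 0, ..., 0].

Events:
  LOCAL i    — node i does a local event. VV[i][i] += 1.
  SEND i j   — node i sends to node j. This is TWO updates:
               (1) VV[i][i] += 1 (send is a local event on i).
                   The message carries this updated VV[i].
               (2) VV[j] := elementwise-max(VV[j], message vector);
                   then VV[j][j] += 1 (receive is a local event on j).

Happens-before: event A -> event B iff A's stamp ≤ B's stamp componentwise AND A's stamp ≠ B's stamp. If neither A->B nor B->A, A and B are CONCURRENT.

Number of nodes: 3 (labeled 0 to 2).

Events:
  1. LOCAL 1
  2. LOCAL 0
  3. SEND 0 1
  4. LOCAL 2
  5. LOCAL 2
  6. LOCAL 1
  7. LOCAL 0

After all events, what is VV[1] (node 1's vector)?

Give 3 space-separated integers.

Answer: 2 3 0

Derivation:
Initial: VV[0]=[0, 0, 0]
Initial: VV[1]=[0, 0, 0]
Initial: VV[2]=[0, 0, 0]
Event 1: LOCAL 1: VV[1][1]++ -> VV[1]=[0, 1, 0]
Event 2: LOCAL 0: VV[0][0]++ -> VV[0]=[1, 0, 0]
Event 3: SEND 0->1: VV[0][0]++ -> VV[0]=[2, 0, 0], msg_vec=[2, 0, 0]; VV[1]=max(VV[1],msg_vec) then VV[1][1]++ -> VV[1]=[2, 2, 0]
Event 4: LOCAL 2: VV[2][2]++ -> VV[2]=[0, 0, 1]
Event 5: LOCAL 2: VV[2][2]++ -> VV[2]=[0, 0, 2]
Event 6: LOCAL 1: VV[1][1]++ -> VV[1]=[2, 3, 0]
Event 7: LOCAL 0: VV[0][0]++ -> VV[0]=[3, 0, 0]
Final vectors: VV[0]=[3, 0, 0]; VV[1]=[2, 3, 0]; VV[2]=[0, 0, 2]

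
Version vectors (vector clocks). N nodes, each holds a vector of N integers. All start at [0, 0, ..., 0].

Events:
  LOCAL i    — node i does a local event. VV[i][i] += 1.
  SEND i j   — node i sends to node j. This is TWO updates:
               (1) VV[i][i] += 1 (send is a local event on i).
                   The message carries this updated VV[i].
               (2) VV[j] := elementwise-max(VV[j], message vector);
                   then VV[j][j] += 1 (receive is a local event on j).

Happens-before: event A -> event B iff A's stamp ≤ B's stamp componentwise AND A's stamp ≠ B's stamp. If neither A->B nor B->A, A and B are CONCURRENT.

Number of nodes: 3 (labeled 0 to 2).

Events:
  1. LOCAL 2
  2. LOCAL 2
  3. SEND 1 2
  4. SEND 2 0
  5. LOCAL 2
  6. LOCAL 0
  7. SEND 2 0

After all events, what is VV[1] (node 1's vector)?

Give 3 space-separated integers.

Answer: 0 1 0

Derivation:
Initial: VV[0]=[0, 0, 0]
Initial: VV[1]=[0, 0, 0]
Initial: VV[2]=[0, 0, 0]
Event 1: LOCAL 2: VV[2][2]++ -> VV[2]=[0, 0, 1]
Event 2: LOCAL 2: VV[2][2]++ -> VV[2]=[0, 0, 2]
Event 3: SEND 1->2: VV[1][1]++ -> VV[1]=[0, 1, 0], msg_vec=[0, 1, 0]; VV[2]=max(VV[2],msg_vec) then VV[2][2]++ -> VV[2]=[0, 1, 3]
Event 4: SEND 2->0: VV[2][2]++ -> VV[2]=[0, 1, 4], msg_vec=[0, 1, 4]; VV[0]=max(VV[0],msg_vec) then VV[0][0]++ -> VV[0]=[1, 1, 4]
Event 5: LOCAL 2: VV[2][2]++ -> VV[2]=[0, 1, 5]
Event 6: LOCAL 0: VV[0][0]++ -> VV[0]=[2, 1, 4]
Event 7: SEND 2->0: VV[2][2]++ -> VV[2]=[0, 1, 6], msg_vec=[0, 1, 6]; VV[0]=max(VV[0],msg_vec) then VV[0][0]++ -> VV[0]=[3, 1, 6]
Final vectors: VV[0]=[3, 1, 6]; VV[1]=[0, 1, 0]; VV[2]=[0, 1, 6]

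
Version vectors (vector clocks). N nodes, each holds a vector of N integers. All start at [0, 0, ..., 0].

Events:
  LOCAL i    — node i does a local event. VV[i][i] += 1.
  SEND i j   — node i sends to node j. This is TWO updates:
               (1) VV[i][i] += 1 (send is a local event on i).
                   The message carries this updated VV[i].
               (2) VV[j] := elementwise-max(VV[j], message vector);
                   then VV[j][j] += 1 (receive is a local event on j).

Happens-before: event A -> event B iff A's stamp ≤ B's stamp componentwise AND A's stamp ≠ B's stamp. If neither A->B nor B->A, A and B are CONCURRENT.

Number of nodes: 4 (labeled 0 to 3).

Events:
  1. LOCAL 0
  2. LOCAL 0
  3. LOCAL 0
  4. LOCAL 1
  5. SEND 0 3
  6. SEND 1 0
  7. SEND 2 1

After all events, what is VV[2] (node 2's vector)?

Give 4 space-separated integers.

Initial: VV[0]=[0, 0, 0, 0]
Initial: VV[1]=[0, 0, 0, 0]
Initial: VV[2]=[0, 0, 0, 0]
Initial: VV[3]=[0, 0, 0, 0]
Event 1: LOCAL 0: VV[0][0]++ -> VV[0]=[1, 0, 0, 0]
Event 2: LOCAL 0: VV[0][0]++ -> VV[0]=[2, 0, 0, 0]
Event 3: LOCAL 0: VV[0][0]++ -> VV[0]=[3, 0, 0, 0]
Event 4: LOCAL 1: VV[1][1]++ -> VV[1]=[0, 1, 0, 0]
Event 5: SEND 0->3: VV[0][0]++ -> VV[0]=[4, 0, 0, 0], msg_vec=[4, 0, 0, 0]; VV[3]=max(VV[3],msg_vec) then VV[3][3]++ -> VV[3]=[4, 0, 0, 1]
Event 6: SEND 1->0: VV[1][1]++ -> VV[1]=[0, 2, 0, 0], msg_vec=[0, 2, 0, 0]; VV[0]=max(VV[0],msg_vec) then VV[0][0]++ -> VV[0]=[5, 2, 0, 0]
Event 7: SEND 2->1: VV[2][2]++ -> VV[2]=[0, 0, 1, 0], msg_vec=[0, 0, 1, 0]; VV[1]=max(VV[1],msg_vec) then VV[1][1]++ -> VV[1]=[0, 3, 1, 0]
Final vectors: VV[0]=[5, 2, 0, 0]; VV[1]=[0, 3, 1, 0]; VV[2]=[0, 0, 1, 0]; VV[3]=[4, 0, 0, 1]

Answer: 0 0 1 0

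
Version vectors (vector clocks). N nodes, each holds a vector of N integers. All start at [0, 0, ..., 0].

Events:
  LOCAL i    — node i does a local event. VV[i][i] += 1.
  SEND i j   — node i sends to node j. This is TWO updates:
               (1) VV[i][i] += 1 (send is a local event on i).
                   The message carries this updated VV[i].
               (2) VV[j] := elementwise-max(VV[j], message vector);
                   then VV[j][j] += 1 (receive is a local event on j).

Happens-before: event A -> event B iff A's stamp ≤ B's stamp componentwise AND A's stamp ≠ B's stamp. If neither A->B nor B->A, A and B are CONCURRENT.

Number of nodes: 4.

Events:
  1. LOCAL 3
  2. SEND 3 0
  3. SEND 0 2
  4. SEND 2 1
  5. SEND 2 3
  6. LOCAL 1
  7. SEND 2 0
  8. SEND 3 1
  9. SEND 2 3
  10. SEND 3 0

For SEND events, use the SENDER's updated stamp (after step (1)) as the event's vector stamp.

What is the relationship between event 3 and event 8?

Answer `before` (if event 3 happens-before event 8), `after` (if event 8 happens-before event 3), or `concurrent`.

Answer: before

Derivation:
Initial: VV[0]=[0, 0, 0, 0]
Initial: VV[1]=[0, 0, 0, 0]
Initial: VV[2]=[0, 0, 0, 0]
Initial: VV[3]=[0, 0, 0, 0]
Event 1: LOCAL 3: VV[3][3]++ -> VV[3]=[0, 0, 0, 1]
Event 2: SEND 3->0: VV[3][3]++ -> VV[3]=[0, 0, 0, 2], msg_vec=[0, 0, 0, 2]; VV[0]=max(VV[0],msg_vec) then VV[0][0]++ -> VV[0]=[1, 0, 0, 2]
Event 3: SEND 0->2: VV[0][0]++ -> VV[0]=[2, 0, 0, 2], msg_vec=[2, 0, 0, 2]; VV[2]=max(VV[2],msg_vec) then VV[2][2]++ -> VV[2]=[2, 0, 1, 2]
Event 4: SEND 2->1: VV[2][2]++ -> VV[2]=[2, 0, 2, 2], msg_vec=[2, 0, 2, 2]; VV[1]=max(VV[1],msg_vec) then VV[1][1]++ -> VV[1]=[2, 1, 2, 2]
Event 5: SEND 2->3: VV[2][2]++ -> VV[2]=[2, 0, 3, 2], msg_vec=[2, 0, 3, 2]; VV[3]=max(VV[3],msg_vec) then VV[3][3]++ -> VV[3]=[2, 0, 3, 3]
Event 6: LOCAL 1: VV[1][1]++ -> VV[1]=[2, 2, 2, 2]
Event 7: SEND 2->0: VV[2][2]++ -> VV[2]=[2, 0, 4, 2], msg_vec=[2, 0, 4, 2]; VV[0]=max(VV[0],msg_vec) then VV[0][0]++ -> VV[0]=[3, 0, 4, 2]
Event 8: SEND 3->1: VV[3][3]++ -> VV[3]=[2, 0, 3, 4], msg_vec=[2, 0, 3, 4]; VV[1]=max(VV[1],msg_vec) then VV[1][1]++ -> VV[1]=[2, 3, 3, 4]
Event 9: SEND 2->3: VV[2][2]++ -> VV[2]=[2, 0, 5, 2], msg_vec=[2, 0, 5, 2]; VV[3]=max(VV[3],msg_vec) then VV[3][3]++ -> VV[3]=[2, 0, 5, 5]
Event 10: SEND 3->0: VV[3][3]++ -> VV[3]=[2, 0, 5, 6], msg_vec=[2, 0, 5, 6]; VV[0]=max(VV[0],msg_vec) then VV[0][0]++ -> VV[0]=[4, 0, 5, 6]
Event 3 stamp: [2, 0, 0, 2]
Event 8 stamp: [2, 0, 3, 4]
[2, 0, 0, 2] <= [2, 0, 3, 4]? True
[2, 0, 3, 4] <= [2, 0, 0, 2]? False
Relation: before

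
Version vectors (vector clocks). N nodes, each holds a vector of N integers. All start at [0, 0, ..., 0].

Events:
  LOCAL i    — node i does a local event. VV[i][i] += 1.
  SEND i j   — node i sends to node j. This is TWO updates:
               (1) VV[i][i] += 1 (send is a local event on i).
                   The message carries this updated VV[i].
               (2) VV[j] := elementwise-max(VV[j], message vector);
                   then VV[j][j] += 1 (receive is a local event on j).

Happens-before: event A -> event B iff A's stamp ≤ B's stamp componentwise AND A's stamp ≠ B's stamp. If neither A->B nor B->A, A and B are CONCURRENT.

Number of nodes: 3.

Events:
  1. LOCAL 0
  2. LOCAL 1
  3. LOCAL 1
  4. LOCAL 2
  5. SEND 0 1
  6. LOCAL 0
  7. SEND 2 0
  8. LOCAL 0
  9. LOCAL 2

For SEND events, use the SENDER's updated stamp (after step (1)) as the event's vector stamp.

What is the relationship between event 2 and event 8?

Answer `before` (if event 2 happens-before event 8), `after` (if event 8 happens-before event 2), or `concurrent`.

Initial: VV[0]=[0, 0, 0]
Initial: VV[1]=[0, 0, 0]
Initial: VV[2]=[0, 0, 0]
Event 1: LOCAL 0: VV[0][0]++ -> VV[0]=[1, 0, 0]
Event 2: LOCAL 1: VV[1][1]++ -> VV[1]=[0, 1, 0]
Event 3: LOCAL 1: VV[1][1]++ -> VV[1]=[0, 2, 0]
Event 4: LOCAL 2: VV[2][2]++ -> VV[2]=[0, 0, 1]
Event 5: SEND 0->1: VV[0][0]++ -> VV[0]=[2, 0, 0], msg_vec=[2, 0, 0]; VV[1]=max(VV[1],msg_vec) then VV[1][1]++ -> VV[1]=[2, 3, 0]
Event 6: LOCAL 0: VV[0][0]++ -> VV[0]=[3, 0, 0]
Event 7: SEND 2->0: VV[2][2]++ -> VV[2]=[0, 0, 2], msg_vec=[0, 0, 2]; VV[0]=max(VV[0],msg_vec) then VV[0][0]++ -> VV[0]=[4, 0, 2]
Event 8: LOCAL 0: VV[0][0]++ -> VV[0]=[5, 0, 2]
Event 9: LOCAL 2: VV[2][2]++ -> VV[2]=[0, 0, 3]
Event 2 stamp: [0, 1, 0]
Event 8 stamp: [5, 0, 2]
[0, 1, 0] <= [5, 0, 2]? False
[5, 0, 2] <= [0, 1, 0]? False
Relation: concurrent

Answer: concurrent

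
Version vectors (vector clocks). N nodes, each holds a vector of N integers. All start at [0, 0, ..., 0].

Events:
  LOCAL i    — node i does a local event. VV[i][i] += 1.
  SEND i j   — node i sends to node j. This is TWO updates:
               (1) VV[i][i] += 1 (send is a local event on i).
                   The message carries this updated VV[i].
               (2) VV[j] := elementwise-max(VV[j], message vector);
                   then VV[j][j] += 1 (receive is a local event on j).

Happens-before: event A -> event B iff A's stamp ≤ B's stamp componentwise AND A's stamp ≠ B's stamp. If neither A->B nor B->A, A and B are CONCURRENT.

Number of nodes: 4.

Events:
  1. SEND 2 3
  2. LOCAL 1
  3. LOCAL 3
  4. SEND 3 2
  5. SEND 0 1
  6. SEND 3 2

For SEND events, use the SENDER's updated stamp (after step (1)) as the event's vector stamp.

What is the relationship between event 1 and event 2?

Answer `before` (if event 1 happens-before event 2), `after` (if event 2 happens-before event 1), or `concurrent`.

Initial: VV[0]=[0, 0, 0, 0]
Initial: VV[1]=[0, 0, 0, 0]
Initial: VV[2]=[0, 0, 0, 0]
Initial: VV[3]=[0, 0, 0, 0]
Event 1: SEND 2->3: VV[2][2]++ -> VV[2]=[0, 0, 1, 0], msg_vec=[0, 0, 1, 0]; VV[3]=max(VV[3],msg_vec) then VV[3][3]++ -> VV[3]=[0, 0, 1, 1]
Event 2: LOCAL 1: VV[1][1]++ -> VV[1]=[0, 1, 0, 0]
Event 3: LOCAL 3: VV[3][3]++ -> VV[3]=[0, 0, 1, 2]
Event 4: SEND 3->2: VV[3][3]++ -> VV[3]=[0, 0, 1, 3], msg_vec=[0, 0, 1, 3]; VV[2]=max(VV[2],msg_vec) then VV[2][2]++ -> VV[2]=[0, 0, 2, 3]
Event 5: SEND 0->1: VV[0][0]++ -> VV[0]=[1, 0, 0, 0], msg_vec=[1, 0, 0, 0]; VV[1]=max(VV[1],msg_vec) then VV[1][1]++ -> VV[1]=[1, 2, 0, 0]
Event 6: SEND 3->2: VV[3][3]++ -> VV[3]=[0, 0, 1, 4], msg_vec=[0, 0, 1, 4]; VV[2]=max(VV[2],msg_vec) then VV[2][2]++ -> VV[2]=[0, 0, 3, 4]
Event 1 stamp: [0, 0, 1, 0]
Event 2 stamp: [0, 1, 0, 0]
[0, 0, 1, 0] <= [0, 1, 0, 0]? False
[0, 1, 0, 0] <= [0, 0, 1, 0]? False
Relation: concurrent

Answer: concurrent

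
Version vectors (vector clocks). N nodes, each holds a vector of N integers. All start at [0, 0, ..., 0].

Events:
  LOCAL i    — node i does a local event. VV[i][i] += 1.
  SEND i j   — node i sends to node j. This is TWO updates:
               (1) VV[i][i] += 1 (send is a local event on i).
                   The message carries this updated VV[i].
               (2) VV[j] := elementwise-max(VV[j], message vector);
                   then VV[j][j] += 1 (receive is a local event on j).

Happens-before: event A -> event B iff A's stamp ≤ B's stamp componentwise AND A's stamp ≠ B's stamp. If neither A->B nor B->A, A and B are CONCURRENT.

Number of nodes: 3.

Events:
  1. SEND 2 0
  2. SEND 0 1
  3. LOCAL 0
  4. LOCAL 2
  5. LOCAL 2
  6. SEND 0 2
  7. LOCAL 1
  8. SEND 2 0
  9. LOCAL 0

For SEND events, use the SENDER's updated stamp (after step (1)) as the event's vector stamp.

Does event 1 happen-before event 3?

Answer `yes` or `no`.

Initial: VV[0]=[0, 0, 0]
Initial: VV[1]=[0, 0, 0]
Initial: VV[2]=[0, 0, 0]
Event 1: SEND 2->0: VV[2][2]++ -> VV[2]=[0, 0, 1], msg_vec=[0, 0, 1]; VV[0]=max(VV[0],msg_vec) then VV[0][0]++ -> VV[0]=[1, 0, 1]
Event 2: SEND 0->1: VV[0][0]++ -> VV[0]=[2, 0, 1], msg_vec=[2, 0, 1]; VV[1]=max(VV[1],msg_vec) then VV[1][1]++ -> VV[1]=[2, 1, 1]
Event 3: LOCAL 0: VV[0][0]++ -> VV[0]=[3, 0, 1]
Event 4: LOCAL 2: VV[2][2]++ -> VV[2]=[0, 0, 2]
Event 5: LOCAL 2: VV[2][2]++ -> VV[2]=[0, 0, 3]
Event 6: SEND 0->2: VV[0][0]++ -> VV[0]=[4, 0, 1], msg_vec=[4, 0, 1]; VV[2]=max(VV[2],msg_vec) then VV[2][2]++ -> VV[2]=[4, 0, 4]
Event 7: LOCAL 1: VV[1][1]++ -> VV[1]=[2, 2, 1]
Event 8: SEND 2->0: VV[2][2]++ -> VV[2]=[4, 0, 5], msg_vec=[4, 0, 5]; VV[0]=max(VV[0],msg_vec) then VV[0][0]++ -> VV[0]=[5, 0, 5]
Event 9: LOCAL 0: VV[0][0]++ -> VV[0]=[6, 0, 5]
Event 1 stamp: [0, 0, 1]
Event 3 stamp: [3, 0, 1]
[0, 0, 1] <= [3, 0, 1]? True. Equal? False. Happens-before: True

Answer: yes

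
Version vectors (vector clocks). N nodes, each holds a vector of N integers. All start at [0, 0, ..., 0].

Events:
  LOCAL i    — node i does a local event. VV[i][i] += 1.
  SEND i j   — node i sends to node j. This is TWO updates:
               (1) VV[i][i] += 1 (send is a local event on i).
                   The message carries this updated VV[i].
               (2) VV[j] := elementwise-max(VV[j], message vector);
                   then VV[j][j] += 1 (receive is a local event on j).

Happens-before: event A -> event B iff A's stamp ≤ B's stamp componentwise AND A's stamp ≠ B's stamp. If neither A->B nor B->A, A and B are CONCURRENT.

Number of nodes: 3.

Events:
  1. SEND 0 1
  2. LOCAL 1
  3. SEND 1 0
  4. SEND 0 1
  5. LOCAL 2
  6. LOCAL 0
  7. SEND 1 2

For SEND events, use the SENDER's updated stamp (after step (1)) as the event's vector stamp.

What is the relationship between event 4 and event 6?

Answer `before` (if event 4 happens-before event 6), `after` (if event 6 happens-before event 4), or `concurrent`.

Initial: VV[0]=[0, 0, 0]
Initial: VV[1]=[0, 0, 0]
Initial: VV[2]=[0, 0, 0]
Event 1: SEND 0->1: VV[0][0]++ -> VV[0]=[1, 0, 0], msg_vec=[1, 0, 0]; VV[1]=max(VV[1],msg_vec) then VV[1][1]++ -> VV[1]=[1, 1, 0]
Event 2: LOCAL 1: VV[1][1]++ -> VV[1]=[1, 2, 0]
Event 3: SEND 1->0: VV[1][1]++ -> VV[1]=[1, 3, 0], msg_vec=[1, 3, 0]; VV[0]=max(VV[0],msg_vec) then VV[0][0]++ -> VV[0]=[2, 3, 0]
Event 4: SEND 0->1: VV[0][0]++ -> VV[0]=[3, 3, 0], msg_vec=[3, 3, 0]; VV[1]=max(VV[1],msg_vec) then VV[1][1]++ -> VV[1]=[3, 4, 0]
Event 5: LOCAL 2: VV[2][2]++ -> VV[2]=[0, 0, 1]
Event 6: LOCAL 0: VV[0][0]++ -> VV[0]=[4, 3, 0]
Event 7: SEND 1->2: VV[1][1]++ -> VV[1]=[3, 5, 0], msg_vec=[3, 5, 0]; VV[2]=max(VV[2],msg_vec) then VV[2][2]++ -> VV[2]=[3, 5, 2]
Event 4 stamp: [3, 3, 0]
Event 6 stamp: [4, 3, 0]
[3, 3, 0] <= [4, 3, 0]? True
[4, 3, 0] <= [3, 3, 0]? False
Relation: before

Answer: before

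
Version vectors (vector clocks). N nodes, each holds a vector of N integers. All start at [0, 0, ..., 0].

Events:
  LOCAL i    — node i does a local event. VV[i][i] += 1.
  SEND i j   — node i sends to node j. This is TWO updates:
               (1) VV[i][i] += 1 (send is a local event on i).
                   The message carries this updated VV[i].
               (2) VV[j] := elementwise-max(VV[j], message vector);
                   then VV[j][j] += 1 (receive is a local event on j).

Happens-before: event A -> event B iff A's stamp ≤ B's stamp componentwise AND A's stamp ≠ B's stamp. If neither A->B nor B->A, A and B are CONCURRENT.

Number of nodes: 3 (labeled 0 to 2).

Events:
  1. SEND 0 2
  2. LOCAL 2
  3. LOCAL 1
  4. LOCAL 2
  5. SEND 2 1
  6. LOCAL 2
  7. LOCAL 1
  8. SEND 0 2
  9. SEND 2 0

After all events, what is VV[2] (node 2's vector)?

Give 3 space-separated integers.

Answer: 2 0 7

Derivation:
Initial: VV[0]=[0, 0, 0]
Initial: VV[1]=[0, 0, 0]
Initial: VV[2]=[0, 0, 0]
Event 1: SEND 0->2: VV[0][0]++ -> VV[0]=[1, 0, 0], msg_vec=[1, 0, 0]; VV[2]=max(VV[2],msg_vec) then VV[2][2]++ -> VV[2]=[1, 0, 1]
Event 2: LOCAL 2: VV[2][2]++ -> VV[2]=[1, 0, 2]
Event 3: LOCAL 1: VV[1][1]++ -> VV[1]=[0, 1, 0]
Event 4: LOCAL 2: VV[2][2]++ -> VV[2]=[1, 0, 3]
Event 5: SEND 2->1: VV[2][2]++ -> VV[2]=[1, 0, 4], msg_vec=[1, 0, 4]; VV[1]=max(VV[1],msg_vec) then VV[1][1]++ -> VV[1]=[1, 2, 4]
Event 6: LOCAL 2: VV[2][2]++ -> VV[2]=[1, 0, 5]
Event 7: LOCAL 1: VV[1][1]++ -> VV[1]=[1, 3, 4]
Event 8: SEND 0->2: VV[0][0]++ -> VV[0]=[2, 0, 0], msg_vec=[2, 0, 0]; VV[2]=max(VV[2],msg_vec) then VV[2][2]++ -> VV[2]=[2, 0, 6]
Event 9: SEND 2->0: VV[2][2]++ -> VV[2]=[2, 0, 7], msg_vec=[2, 0, 7]; VV[0]=max(VV[0],msg_vec) then VV[0][0]++ -> VV[0]=[3, 0, 7]
Final vectors: VV[0]=[3, 0, 7]; VV[1]=[1, 3, 4]; VV[2]=[2, 0, 7]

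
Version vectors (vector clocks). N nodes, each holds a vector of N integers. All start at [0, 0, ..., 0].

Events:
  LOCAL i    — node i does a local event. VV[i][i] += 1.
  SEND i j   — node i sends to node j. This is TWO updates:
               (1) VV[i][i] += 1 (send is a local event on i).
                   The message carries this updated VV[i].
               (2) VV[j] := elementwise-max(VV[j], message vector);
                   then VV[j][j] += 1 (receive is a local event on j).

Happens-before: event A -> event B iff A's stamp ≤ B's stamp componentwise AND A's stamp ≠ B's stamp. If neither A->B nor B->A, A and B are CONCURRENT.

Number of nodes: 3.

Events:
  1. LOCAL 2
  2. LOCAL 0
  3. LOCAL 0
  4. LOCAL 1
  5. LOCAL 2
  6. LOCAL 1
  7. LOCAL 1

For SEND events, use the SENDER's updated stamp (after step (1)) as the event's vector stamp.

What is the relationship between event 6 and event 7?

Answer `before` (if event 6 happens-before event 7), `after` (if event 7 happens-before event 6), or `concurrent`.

Answer: before

Derivation:
Initial: VV[0]=[0, 0, 0]
Initial: VV[1]=[0, 0, 0]
Initial: VV[2]=[0, 0, 0]
Event 1: LOCAL 2: VV[2][2]++ -> VV[2]=[0, 0, 1]
Event 2: LOCAL 0: VV[0][0]++ -> VV[0]=[1, 0, 0]
Event 3: LOCAL 0: VV[0][0]++ -> VV[0]=[2, 0, 0]
Event 4: LOCAL 1: VV[1][1]++ -> VV[1]=[0, 1, 0]
Event 5: LOCAL 2: VV[2][2]++ -> VV[2]=[0, 0, 2]
Event 6: LOCAL 1: VV[1][1]++ -> VV[1]=[0, 2, 0]
Event 7: LOCAL 1: VV[1][1]++ -> VV[1]=[0, 3, 0]
Event 6 stamp: [0, 2, 0]
Event 7 stamp: [0, 3, 0]
[0, 2, 0] <= [0, 3, 0]? True
[0, 3, 0] <= [0, 2, 0]? False
Relation: before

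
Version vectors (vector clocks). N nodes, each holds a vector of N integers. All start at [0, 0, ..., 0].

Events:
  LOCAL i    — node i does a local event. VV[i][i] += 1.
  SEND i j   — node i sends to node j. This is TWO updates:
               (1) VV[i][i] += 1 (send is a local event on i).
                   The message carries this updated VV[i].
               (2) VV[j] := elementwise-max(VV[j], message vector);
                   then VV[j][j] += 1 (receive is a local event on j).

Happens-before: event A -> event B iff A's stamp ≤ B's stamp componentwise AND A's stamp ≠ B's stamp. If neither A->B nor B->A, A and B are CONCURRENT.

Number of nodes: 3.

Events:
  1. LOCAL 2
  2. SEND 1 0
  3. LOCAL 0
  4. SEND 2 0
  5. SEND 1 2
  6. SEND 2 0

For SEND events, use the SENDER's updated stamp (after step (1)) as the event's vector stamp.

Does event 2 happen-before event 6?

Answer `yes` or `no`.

Initial: VV[0]=[0, 0, 0]
Initial: VV[1]=[0, 0, 0]
Initial: VV[2]=[0, 0, 0]
Event 1: LOCAL 2: VV[2][2]++ -> VV[2]=[0, 0, 1]
Event 2: SEND 1->0: VV[1][1]++ -> VV[1]=[0, 1, 0], msg_vec=[0, 1, 0]; VV[0]=max(VV[0],msg_vec) then VV[0][0]++ -> VV[0]=[1, 1, 0]
Event 3: LOCAL 0: VV[0][0]++ -> VV[0]=[2, 1, 0]
Event 4: SEND 2->0: VV[2][2]++ -> VV[2]=[0, 0, 2], msg_vec=[0, 0, 2]; VV[0]=max(VV[0],msg_vec) then VV[0][0]++ -> VV[0]=[3, 1, 2]
Event 5: SEND 1->2: VV[1][1]++ -> VV[1]=[0, 2, 0], msg_vec=[0, 2, 0]; VV[2]=max(VV[2],msg_vec) then VV[2][2]++ -> VV[2]=[0, 2, 3]
Event 6: SEND 2->0: VV[2][2]++ -> VV[2]=[0, 2, 4], msg_vec=[0, 2, 4]; VV[0]=max(VV[0],msg_vec) then VV[0][0]++ -> VV[0]=[4, 2, 4]
Event 2 stamp: [0, 1, 0]
Event 6 stamp: [0, 2, 4]
[0, 1, 0] <= [0, 2, 4]? True. Equal? False. Happens-before: True

Answer: yes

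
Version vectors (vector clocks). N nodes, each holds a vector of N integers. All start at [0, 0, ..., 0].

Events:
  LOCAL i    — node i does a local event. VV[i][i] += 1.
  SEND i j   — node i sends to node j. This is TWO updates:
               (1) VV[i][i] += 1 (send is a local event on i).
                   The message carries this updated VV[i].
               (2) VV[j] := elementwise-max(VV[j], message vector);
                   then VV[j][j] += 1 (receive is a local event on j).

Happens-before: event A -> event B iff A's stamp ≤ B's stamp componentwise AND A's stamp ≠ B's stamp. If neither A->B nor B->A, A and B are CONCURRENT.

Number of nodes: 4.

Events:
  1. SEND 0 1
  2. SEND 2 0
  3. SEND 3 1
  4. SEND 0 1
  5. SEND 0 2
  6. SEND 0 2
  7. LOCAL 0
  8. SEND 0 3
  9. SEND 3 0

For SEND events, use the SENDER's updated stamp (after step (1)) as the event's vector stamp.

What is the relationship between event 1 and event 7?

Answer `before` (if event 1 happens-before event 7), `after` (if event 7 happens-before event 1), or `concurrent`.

Initial: VV[0]=[0, 0, 0, 0]
Initial: VV[1]=[0, 0, 0, 0]
Initial: VV[2]=[0, 0, 0, 0]
Initial: VV[3]=[0, 0, 0, 0]
Event 1: SEND 0->1: VV[0][0]++ -> VV[0]=[1, 0, 0, 0], msg_vec=[1, 0, 0, 0]; VV[1]=max(VV[1],msg_vec) then VV[1][1]++ -> VV[1]=[1, 1, 0, 0]
Event 2: SEND 2->0: VV[2][2]++ -> VV[2]=[0, 0, 1, 0], msg_vec=[0, 0, 1, 0]; VV[0]=max(VV[0],msg_vec) then VV[0][0]++ -> VV[0]=[2, 0, 1, 0]
Event 3: SEND 3->1: VV[3][3]++ -> VV[3]=[0, 0, 0, 1], msg_vec=[0, 0, 0, 1]; VV[1]=max(VV[1],msg_vec) then VV[1][1]++ -> VV[1]=[1, 2, 0, 1]
Event 4: SEND 0->1: VV[0][0]++ -> VV[0]=[3, 0, 1, 0], msg_vec=[3, 0, 1, 0]; VV[1]=max(VV[1],msg_vec) then VV[1][1]++ -> VV[1]=[3, 3, 1, 1]
Event 5: SEND 0->2: VV[0][0]++ -> VV[0]=[4, 0, 1, 0], msg_vec=[4, 0, 1, 0]; VV[2]=max(VV[2],msg_vec) then VV[2][2]++ -> VV[2]=[4, 0, 2, 0]
Event 6: SEND 0->2: VV[0][0]++ -> VV[0]=[5, 0, 1, 0], msg_vec=[5, 0, 1, 0]; VV[2]=max(VV[2],msg_vec) then VV[2][2]++ -> VV[2]=[5, 0, 3, 0]
Event 7: LOCAL 0: VV[0][0]++ -> VV[0]=[6, 0, 1, 0]
Event 8: SEND 0->3: VV[0][0]++ -> VV[0]=[7, 0, 1, 0], msg_vec=[7, 0, 1, 0]; VV[3]=max(VV[3],msg_vec) then VV[3][3]++ -> VV[3]=[7, 0, 1, 2]
Event 9: SEND 3->0: VV[3][3]++ -> VV[3]=[7, 0, 1, 3], msg_vec=[7, 0, 1, 3]; VV[0]=max(VV[0],msg_vec) then VV[0][0]++ -> VV[0]=[8, 0, 1, 3]
Event 1 stamp: [1, 0, 0, 0]
Event 7 stamp: [6, 0, 1, 0]
[1, 0, 0, 0] <= [6, 0, 1, 0]? True
[6, 0, 1, 0] <= [1, 0, 0, 0]? False
Relation: before

Answer: before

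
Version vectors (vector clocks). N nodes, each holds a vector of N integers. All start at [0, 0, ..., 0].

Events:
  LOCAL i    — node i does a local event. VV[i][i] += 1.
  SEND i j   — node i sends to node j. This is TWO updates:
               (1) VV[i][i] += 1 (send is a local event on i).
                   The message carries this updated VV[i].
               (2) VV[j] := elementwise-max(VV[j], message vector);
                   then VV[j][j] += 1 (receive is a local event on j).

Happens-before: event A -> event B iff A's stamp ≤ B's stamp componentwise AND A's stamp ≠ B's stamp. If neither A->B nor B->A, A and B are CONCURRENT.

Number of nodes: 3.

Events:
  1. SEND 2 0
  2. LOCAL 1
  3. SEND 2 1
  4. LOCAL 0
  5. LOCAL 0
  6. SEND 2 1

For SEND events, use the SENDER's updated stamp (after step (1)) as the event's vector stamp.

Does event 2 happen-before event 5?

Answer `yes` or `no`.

Initial: VV[0]=[0, 0, 0]
Initial: VV[1]=[0, 0, 0]
Initial: VV[2]=[0, 0, 0]
Event 1: SEND 2->0: VV[2][2]++ -> VV[2]=[0, 0, 1], msg_vec=[0, 0, 1]; VV[0]=max(VV[0],msg_vec) then VV[0][0]++ -> VV[0]=[1, 0, 1]
Event 2: LOCAL 1: VV[1][1]++ -> VV[1]=[0, 1, 0]
Event 3: SEND 2->1: VV[2][2]++ -> VV[2]=[0, 0, 2], msg_vec=[0, 0, 2]; VV[1]=max(VV[1],msg_vec) then VV[1][1]++ -> VV[1]=[0, 2, 2]
Event 4: LOCAL 0: VV[0][0]++ -> VV[0]=[2, 0, 1]
Event 5: LOCAL 0: VV[0][0]++ -> VV[0]=[3, 0, 1]
Event 6: SEND 2->1: VV[2][2]++ -> VV[2]=[0, 0, 3], msg_vec=[0, 0, 3]; VV[1]=max(VV[1],msg_vec) then VV[1][1]++ -> VV[1]=[0, 3, 3]
Event 2 stamp: [0, 1, 0]
Event 5 stamp: [3, 0, 1]
[0, 1, 0] <= [3, 0, 1]? False. Equal? False. Happens-before: False

Answer: no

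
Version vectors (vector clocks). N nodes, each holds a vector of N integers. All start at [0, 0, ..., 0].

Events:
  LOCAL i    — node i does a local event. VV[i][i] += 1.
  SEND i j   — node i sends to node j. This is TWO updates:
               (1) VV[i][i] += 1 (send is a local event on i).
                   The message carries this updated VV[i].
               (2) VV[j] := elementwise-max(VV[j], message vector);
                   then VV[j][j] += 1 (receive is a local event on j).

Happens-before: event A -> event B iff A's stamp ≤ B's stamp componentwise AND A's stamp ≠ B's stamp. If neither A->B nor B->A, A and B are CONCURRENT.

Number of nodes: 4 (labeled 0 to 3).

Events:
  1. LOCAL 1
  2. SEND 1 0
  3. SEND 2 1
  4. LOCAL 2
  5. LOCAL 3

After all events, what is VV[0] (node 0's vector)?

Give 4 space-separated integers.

Answer: 1 2 0 0

Derivation:
Initial: VV[0]=[0, 0, 0, 0]
Initial: VV[1]=[0, 0, 0, 0]
Initial: VV[2]=[0, 0, 0, 0]
Initial: VV[3]=[0, 0, 0, 0]
Event 1: LOCAL 1: VV[1][1]++ -> VV[1]=[0, 1, 0, 0]
Event 2: SEND 1->0: VV[1][1]++ -> VV[1]=[0, 2, 0, 0], msg_vec=[0, 2, 0, 0]; VV[0]=max(VV[0],msg_vec) then VV[0][0]++ -> VV[0]=[1, 2, 0, 0]
Event 3: SEND 2->1: VV[2][2]++ -> VV[2]=[0, 0, 1, 0], msg_vec=[0, 0, 1, 0]; VV[1]=max(VV[1],msg_vec) then VV[1][1]++ -> VV[1]=[0, 3, 1, 0]
Event 4: LOCAL 2: VV[2][2]++ -> VV[2]=[0, 0, 2, 0]
Event 5: LOCAL 3: VV[3][3]++ -> VV[3]=[0, 0, 0, 1]
Final vectors: VV[0]=[1, 2, 0, 0]; VV[1]=[0, 3, 1, 0]; VV[2]=[0, 0, 2, 0]; VV[3]=[0, 0, 0, 1]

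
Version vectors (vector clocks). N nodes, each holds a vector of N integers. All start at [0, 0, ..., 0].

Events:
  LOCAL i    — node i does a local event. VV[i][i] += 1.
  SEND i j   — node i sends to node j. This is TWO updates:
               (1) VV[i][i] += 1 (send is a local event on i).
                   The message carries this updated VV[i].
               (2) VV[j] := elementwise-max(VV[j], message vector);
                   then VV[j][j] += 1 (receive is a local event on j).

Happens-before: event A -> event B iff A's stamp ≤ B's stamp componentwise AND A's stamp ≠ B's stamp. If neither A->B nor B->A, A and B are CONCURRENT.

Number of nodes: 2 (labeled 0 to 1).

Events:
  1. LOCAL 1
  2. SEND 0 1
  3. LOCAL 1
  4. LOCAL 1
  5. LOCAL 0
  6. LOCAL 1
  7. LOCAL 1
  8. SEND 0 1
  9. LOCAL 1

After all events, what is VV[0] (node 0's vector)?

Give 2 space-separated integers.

Answer: 3 0

Derivation:
Initial: VV[0]=[0, 0]
Initial: VV[1]=[0, 0]
Event 1: LOCAL 1: VV[1][1]++ -> VV[1]=[0, 1]
Event 2: SEND 0->1: VV[0][0]++ -> VV[0]=[1, 0], msg_vec=[1, 0]; VV[1]=max(VV[1],msg_vec) then VV[1][1]++ -> VV[1]=[1, 2]
Event 3: LOCAL 1: VV[1][1]++ -> VV[1]=[1, 3]
Event 4: LOCAL 1: VV[1][1]++ -> VV[1]=[1, 4]
Event 5: LOCAL 0: VV[0][0]++ -> VV[0]=[2, 0]
Event 6: LOCAL 1: VV[1][1]++ -> VV[1]=[1, 5]
Event 7: LOCAL 1: VV[1][1]++ -> VV[1]=[1, 6]
Event 8: SEND 0->1: VV[0][0]++ -> VV[0]=[3, 0], msg_vec=[3, 0]; VV[1]=max(VV[1],msg_vec) then VV[1][1]++ -> VV[1]=[3, 7]
Event 9: LOCAL 1: VV[1][1]++ -> VV[1]=[3, 8]
Final vectors: VV[0]=[3, 0]; VV[1]=[3, 8]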